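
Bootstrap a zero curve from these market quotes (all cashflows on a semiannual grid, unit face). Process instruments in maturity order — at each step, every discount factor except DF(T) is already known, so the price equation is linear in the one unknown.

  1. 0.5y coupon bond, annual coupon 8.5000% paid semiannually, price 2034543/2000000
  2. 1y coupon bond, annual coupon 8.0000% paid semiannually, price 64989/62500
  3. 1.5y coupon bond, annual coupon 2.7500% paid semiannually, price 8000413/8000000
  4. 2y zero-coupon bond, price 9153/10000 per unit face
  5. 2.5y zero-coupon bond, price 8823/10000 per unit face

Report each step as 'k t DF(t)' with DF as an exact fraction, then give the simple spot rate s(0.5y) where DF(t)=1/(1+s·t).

step 1 [0.5y] bond c/2=17/400: DF=(2034543/2000000 − 17/400·(0))/(1+17/400) = 4879/5000 ≈ 0.975800
step 2 [1y] bond c/2=1/25: DF=(64989/62500 − 1/25·(0.975800))/(1+1/25) = 9623/10000 ≈ 0.962300
step 3 [1.5y] bond c/2=11/800: DF=(8000413/8000000 − 11/800·(0.975800+0.962300))/(1+11/800) = 4801/5000 ≈ 0.960200
step 4 [2y] zero: DF = P = 9153/10000 ≈ 0.915300
step 5 [2.5y] zero: DF = P = 8823/10000 ≈ 0.882300

1 1/2 4879/5000
2 1 9623/10000
3 3/2 4801/5000
4 2 9153/10000
5 5/2 8823/10000
s(0.5y) = (1/(4879/5000) − 1)/(1/2) = 242/4879 ≈ 4.9600%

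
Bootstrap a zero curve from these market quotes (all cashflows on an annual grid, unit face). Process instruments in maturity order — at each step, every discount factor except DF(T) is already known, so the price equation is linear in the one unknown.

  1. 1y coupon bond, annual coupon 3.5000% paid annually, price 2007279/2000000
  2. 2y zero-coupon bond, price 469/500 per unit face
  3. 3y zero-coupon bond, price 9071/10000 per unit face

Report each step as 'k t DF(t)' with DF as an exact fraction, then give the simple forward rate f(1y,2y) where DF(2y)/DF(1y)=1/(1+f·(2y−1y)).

step 1 [1y] bond c/1=7/200: DF=(2007279/2000000 − 7/200·(0))/(1+7/200) = 9697/10000 ≈ 0.969700
step 2 [2y] zero: DF = P = 469/500 ≈ 0.938000
step 3 [3y] zero: DF = P = 9071/10000 ≈ 0.907100

1 1 9697/10000
2 2 469/500
3 3 9071/10000
f(1y,2y) = ((9697/10000)/(469/500) − 1)/(1) = 317/9380 ≈ 3.3795%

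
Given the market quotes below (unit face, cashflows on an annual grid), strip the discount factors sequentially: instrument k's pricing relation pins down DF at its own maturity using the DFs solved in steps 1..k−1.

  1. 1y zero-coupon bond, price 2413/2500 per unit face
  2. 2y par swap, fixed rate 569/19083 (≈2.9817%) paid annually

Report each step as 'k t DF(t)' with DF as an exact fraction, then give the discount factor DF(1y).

1 1 2413/2500
2 2 9431/10000
DF(1y) = 2413/2500 ≈ 0.965200

step 1 [1y] zero: DF = P = 2413/2500 ≈ 0.965200
step 2 [2y] swap r/1=569/19083: DF=(1 − 569/19083·(0.965200))/(1+569/19083) = 9431/10000 ≈ 0.943100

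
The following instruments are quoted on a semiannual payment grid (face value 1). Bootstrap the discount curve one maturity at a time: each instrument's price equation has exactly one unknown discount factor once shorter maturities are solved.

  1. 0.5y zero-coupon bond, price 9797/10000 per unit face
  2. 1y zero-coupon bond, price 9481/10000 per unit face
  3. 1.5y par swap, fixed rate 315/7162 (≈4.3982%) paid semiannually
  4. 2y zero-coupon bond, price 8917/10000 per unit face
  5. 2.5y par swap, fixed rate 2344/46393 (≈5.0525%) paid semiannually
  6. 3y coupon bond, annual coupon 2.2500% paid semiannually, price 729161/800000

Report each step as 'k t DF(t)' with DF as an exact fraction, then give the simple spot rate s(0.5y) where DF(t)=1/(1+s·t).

1 1/2 9797/10000
2 1 9481/10000
3 3/2 937/1000
4 2 8917/10000
5 5/2 2207/2500
6 3 8497/10000
s(0.5y) = (1/(9797/10000) − 1)/(1/2) = 406/9797 ≈ 4.1441%

step 1 [0.5y] zero: DF = P = 9797/10000 ≈ 0.979700
step 2 [1y] zero: DF = P = 9481/10000 ≈ 0.948100
step 3 [1.5y] swap r/2=315/14324: DF=(1 − 315/14324·(0.979700+0.948100))/(1+315/14324) = 937/1000 ≈ 0.937000
step 4 [2y] zero: DF = P = 8917/10000 ≈ 0.891700
step 5 [2.5y] swap r/2=1172/46393: DF=(1 − 1172/46393·(0.979700+0.948100+0.937000+0.891700))/(1+1172/46393) = 2207/2500 ≈ 0.882800
step 6 [3y] bond c/2=9/800: DF=(729161/800000 − 9/800·(0.979700+0.948100+0.937000+0.891700+0.882800))/(1+9/800) = 8497/10000 ≈ 0.849700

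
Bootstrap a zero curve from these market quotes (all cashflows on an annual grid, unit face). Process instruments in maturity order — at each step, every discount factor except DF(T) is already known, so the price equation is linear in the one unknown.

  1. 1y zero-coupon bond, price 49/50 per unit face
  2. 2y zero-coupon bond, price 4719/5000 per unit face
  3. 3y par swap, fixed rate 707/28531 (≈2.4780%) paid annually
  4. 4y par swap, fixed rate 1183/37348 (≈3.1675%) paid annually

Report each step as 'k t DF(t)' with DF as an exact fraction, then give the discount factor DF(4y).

1 1 49/50
2 2 4719/5000
3 3 9293/10000
4 4 8817/10000
DF(4y) = 8817/10000 ≈ 0.881700

step 1 [1y] zero: DF = P = 49/50 ≈ 0.980000
step 2 [2y] zero: DF = P = 4719/5000 ≈ 0.943800
step 3 [3y] swap r/1=707/28531: DF=(1 − 707/28531·(0.980000+0.943800))/(1+707/28531) = 9293/10000 ≈ 0.929300
step 4 [4y] swap r/1=1183/37348: DF=(1 − 1183/37348·(0.980000+0.943800+0.929300))/(1+1183/37348) = 8817/10000 ≈ 0.881700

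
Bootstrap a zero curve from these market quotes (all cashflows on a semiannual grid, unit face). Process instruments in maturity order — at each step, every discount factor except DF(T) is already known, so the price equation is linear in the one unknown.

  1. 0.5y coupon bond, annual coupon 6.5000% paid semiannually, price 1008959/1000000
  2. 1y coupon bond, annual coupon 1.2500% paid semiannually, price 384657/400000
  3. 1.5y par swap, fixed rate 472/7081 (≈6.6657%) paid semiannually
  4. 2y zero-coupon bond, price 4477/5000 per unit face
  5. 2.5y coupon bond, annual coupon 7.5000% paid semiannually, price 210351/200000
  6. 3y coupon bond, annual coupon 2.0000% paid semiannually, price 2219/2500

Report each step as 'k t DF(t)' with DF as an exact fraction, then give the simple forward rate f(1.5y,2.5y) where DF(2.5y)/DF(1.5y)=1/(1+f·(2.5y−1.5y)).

step 1 [0.5y] bond c/2=13/400: DF=(1008959/1000000 − 13/400·(0))/(1+13/400) = 2443/2500 ≈ 0.977200
step 2 [1y] bond c/2=1/160: DF=(384657/400000 − 1/160·(0.977200))/(1+1/160) = 1187/1250 ≈ 0.949600
step 3 [1.5y] swap r/2=236/7081: DF=(1 − 236/7081·(0.977200+0.949600))/(1+236/7081) = 566/625 ≈ 0.905600
step 4 [2y] zero: DF = P = 4477/5000 ≈ 0.895400
step 5 [2.5y] bond c/2=3/80: DF=(210351/200000 − 3/80·(0.977200+0.949600+0.905600+0.895400))/(1+3/80) = 879/1000 ≈ 0.879000
step 6 [3y] bond c/2=1/100: DF=(2219/2500 − 1/100·(0.977200+0.949600+0.905600+0.895400+0.879000))/(1+1/100) = 2083/2500 ≈ 0.833200

1 1/2 2443/2500
2 1 1187/1250
3 3/2 566/625
4 2 4477/5000
5 5/2 879/1000
6 3 2083/2500
f(1.5y,2.5y) = ((566/625)/(879/1000) − 1)/(1) = 133/4395 ≈ 3.0262%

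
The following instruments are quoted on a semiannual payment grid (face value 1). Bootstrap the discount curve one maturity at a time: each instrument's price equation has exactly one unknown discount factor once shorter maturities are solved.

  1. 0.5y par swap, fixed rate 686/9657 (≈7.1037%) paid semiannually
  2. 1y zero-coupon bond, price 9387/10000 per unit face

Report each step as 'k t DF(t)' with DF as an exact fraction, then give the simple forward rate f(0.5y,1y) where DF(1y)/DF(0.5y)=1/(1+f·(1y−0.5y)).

1 1/2 9657/10000
2 1 9387/10000
f(0.5y,1y) = ((9657/10000)/(9387/10000) − 1)/(1/2) = 60/1043 ≈ 5.7526%

step 1 [0.5y] swap r/2=343/9657: DF=(1 − 343/9657·(0))/(1+343/9657) = 9657/10000 ≈ 0.965700
step 2 [1y] zero: DF = P = 9387/10000 ≈ 0.938700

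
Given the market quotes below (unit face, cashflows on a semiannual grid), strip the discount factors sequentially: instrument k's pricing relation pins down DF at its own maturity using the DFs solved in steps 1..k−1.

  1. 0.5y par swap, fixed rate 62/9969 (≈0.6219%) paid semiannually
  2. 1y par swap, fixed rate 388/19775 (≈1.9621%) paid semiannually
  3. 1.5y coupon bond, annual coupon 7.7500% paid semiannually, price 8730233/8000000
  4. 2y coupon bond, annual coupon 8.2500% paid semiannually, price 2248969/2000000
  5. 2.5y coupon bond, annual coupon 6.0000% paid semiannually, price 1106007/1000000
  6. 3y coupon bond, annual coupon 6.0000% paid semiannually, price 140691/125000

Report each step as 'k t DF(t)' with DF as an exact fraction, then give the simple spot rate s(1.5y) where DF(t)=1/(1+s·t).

step 1 [0.5y] swap r/2=31/9969: DF=(1 − 31/9969·(0))/(1+31/9969) = 9969/10000 ≈ 0.996900
step 2 [1y] swap r/2=194/19775: DF=(1 − 194/19775·(0.996900))/(1+194/19775) = 4903/5000 ≈ 0.980600
step 3 [1.5y] bond c/2=31/800: DF=(8730233/8000000 − 31/800·(0.996900+0.980600))/(1+31/800) = 1221/1250 ≈ 0.976800
step 4 [2y] bond c/2=33/800: DF=(2248969/2000000 − 33/800·(0.996900+0.980600+0.976800))/(1+33/800) = 9629/10000 ≈ 0.962900
step 5 [2.5y] bond c/2=3/100: DF=(1106007/1000000 − 3/100·(0.996900+0.980600+0.976800+0.962900))/(1+3/100) = 9597/10000 ≈ 0.959700
step 6 [3y] bond c/2=3/100: DF=(140691/125000 − 3/100·(0.996900+0.980600+0.976800+0.962900+0.959700))/(1+3/100) = 9507/10000 ≈ 0.950700

1 1/2 9969/10000
2 1 4903/5000
3 3/2 1221/1250
4 2 9629/10000
5 5/2 9597/10000
6 3 9507/10000
s(1.5y) = (1/(1221/1250) − 1)/(3/2) = 58/3663 ≈ 1.5834%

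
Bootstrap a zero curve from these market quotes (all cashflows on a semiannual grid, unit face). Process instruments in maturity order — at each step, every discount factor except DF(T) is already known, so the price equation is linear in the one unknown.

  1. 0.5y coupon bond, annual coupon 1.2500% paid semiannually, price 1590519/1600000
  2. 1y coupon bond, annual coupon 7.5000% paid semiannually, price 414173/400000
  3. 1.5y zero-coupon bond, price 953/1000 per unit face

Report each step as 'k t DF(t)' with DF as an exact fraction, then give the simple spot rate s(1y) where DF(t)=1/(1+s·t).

1 1/2 9879/10000
2 1 9623/10000
3 3/2 953/1000
s(1y) = (1/(9623/10000) − 1)/(1) = 377/9623 ≈ 3.9177%

step 1 [0.5y] bond c/2=1/160: DF=(1590519/1600000 − 1/160·(0))/(1+1/160) = 9879/10000 ≈ 0.987900
step 2 [1y] bond c/2=3/80: DF=(414173/400000 − 3/80·(0.987900))/(1+3/80) = 9623/10000 ≈ 0.962300
step 3 [1.5y] zero: DF = P = 953/1000 ≈ 0.953000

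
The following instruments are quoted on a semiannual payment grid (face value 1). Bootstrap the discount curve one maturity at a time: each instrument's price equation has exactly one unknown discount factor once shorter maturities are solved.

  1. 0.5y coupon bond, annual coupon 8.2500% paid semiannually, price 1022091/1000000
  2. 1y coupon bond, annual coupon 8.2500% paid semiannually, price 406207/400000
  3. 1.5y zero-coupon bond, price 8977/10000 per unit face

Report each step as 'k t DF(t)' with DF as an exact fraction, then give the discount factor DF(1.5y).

step 1 [0.5y] bond c/2=33/800: DF=(1022091/1000000 − 33/800·(0))/(1+33/800) = 1227/1250 ≈ 0.981600
step 2 [1y] bond c/2=33/800: DF=(406207/400000 − 33/800·(0.981600))/(1+33/800) = 2341/2500 ≈ 0.936400
step 3 [1.5y] zero: DF = P = 8977/10000 ≈ 0.897700

1 1/2 1227/1250
2 1 2341/2500
3 3/2 8977/10000
DF(1.5y) = 8977/10000 ≈ 0.897700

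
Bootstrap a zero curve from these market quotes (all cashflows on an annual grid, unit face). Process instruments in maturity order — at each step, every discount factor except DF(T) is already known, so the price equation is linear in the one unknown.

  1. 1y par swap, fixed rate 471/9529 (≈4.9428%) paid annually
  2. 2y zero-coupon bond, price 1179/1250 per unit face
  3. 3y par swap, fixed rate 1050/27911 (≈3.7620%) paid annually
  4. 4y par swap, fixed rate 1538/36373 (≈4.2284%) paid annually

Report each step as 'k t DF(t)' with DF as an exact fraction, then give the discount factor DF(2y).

1 1 9529/10000
2 2 1179/1250
3 3 179/200
4 4 4231/5000
DF(2y) = 1179/1250 ≈ 0.943200

step 1 [1y] swap r/1=471/9529: DF=(1 − 471/9529·(0))/(1+471/9529) = 9529/10000 ≈ 0.952900
step 2 [2y] zero: DF = P = 1179/1250 ≈ 0.943200
step 3 [3y] swap r/1=1050/27911: DF=(1 − 1050/27911·(0.952900+0.943200))/(1+1050/27911) = 179/200 ≈ 0.895000
step 4 [4y] swap r/1=1538/36373: DF=(1 − 1538/36373·(0.952900+0.943200+0.895000))/(1+1538/36373) = 4231/5000 ≈ 0.846200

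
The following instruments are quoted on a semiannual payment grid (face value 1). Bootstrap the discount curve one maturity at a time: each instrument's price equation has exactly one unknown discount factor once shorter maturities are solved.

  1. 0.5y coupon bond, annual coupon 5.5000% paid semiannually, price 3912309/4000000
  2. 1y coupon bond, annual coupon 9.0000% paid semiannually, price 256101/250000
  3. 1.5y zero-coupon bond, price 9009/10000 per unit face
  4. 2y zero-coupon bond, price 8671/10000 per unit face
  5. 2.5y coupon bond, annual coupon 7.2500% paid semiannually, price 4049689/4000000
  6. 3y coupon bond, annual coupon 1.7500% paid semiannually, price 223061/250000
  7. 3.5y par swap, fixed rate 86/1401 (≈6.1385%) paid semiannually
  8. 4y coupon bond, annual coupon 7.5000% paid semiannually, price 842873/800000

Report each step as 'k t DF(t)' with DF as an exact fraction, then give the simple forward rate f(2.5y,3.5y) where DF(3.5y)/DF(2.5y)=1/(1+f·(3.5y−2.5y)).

step 1 [0.5y] bond c/2=11/400: DF=(3912309/4000000 − 11/400·(0))/(1+11/400) = 9519/10000 ≈ 0.951900
step 2 [1y] bond c/2=9/200: DF=(256101/250000 − 9/200·(0.951900))/(1+9/200) = 9393/10000 ≈ 0.939300
step 3 [1.5y] zero: DF = P = 9009/10000 ≈ 0.900900
step 4 [2y] zero: DF = P = 8671/10000 ≈ 0.867100
step 5 [2.5y] bond c/2=29/800: DF=(4049689/4000000 − 29/800·(0.951900+0.939300+0.900900+0.867100))/(1+29/800) = 849/1000 ≈ 0.849000
step 6 [3y] bond c/2=7/800: DF=(223061/250000 − 7/800·(0.951900+0.939300+0.900900+0.867100+0.849000))/(1+7/800) = 4227/5000 ≈ 0.845400
step 7 [3.5y] swap r/2=43/1401: DF=(1 − 43/1401·(0.951900+0.939300+0.900900+0.867100+0.849000+0.845400))/(1+43/1401) = 2027/2500 ≈ 0.810800
step 8 [4y] bond c/2=3/80: DF=(842873/800000 − 3/80·(0.951900+0.939300+0.900900+0.867100+0.849000+0.845400+0.810800))/(1+3/80) = 7927/10000 ≈ 0.792700

1 1/2 9519/10000
2 1 9393/10000
3 3/2 9009/10000
4 2 8671/10000
5 5/2 849/1000
6 3 4227/5000
7 7/2 2027/2500
8 4 7927/10000
f(2.5y,3.5y) = ((849/1000)/(2027/2500) − 1)/(1) = 191/4054 ≈ 4.7114%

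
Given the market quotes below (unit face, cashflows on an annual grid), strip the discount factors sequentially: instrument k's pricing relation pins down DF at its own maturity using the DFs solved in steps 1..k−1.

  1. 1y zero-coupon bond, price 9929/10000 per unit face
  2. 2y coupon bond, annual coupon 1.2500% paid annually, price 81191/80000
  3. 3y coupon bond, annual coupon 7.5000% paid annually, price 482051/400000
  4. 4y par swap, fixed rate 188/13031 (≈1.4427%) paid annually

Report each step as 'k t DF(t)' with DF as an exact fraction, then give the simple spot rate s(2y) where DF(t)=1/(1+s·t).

step 1 [1y] zero: DF = P = 9929/10000 ≈ 0.992900
step 2 [2y] bond c/1=1/80: DF=(81191/80000 − 1/80·(0.992900))/(1+1/80) = 9901/10000 ≈ 0.990100
step 3 [3y] bond c/1=3/40: DF=(482051/400000 − 3/40·(0.992900+0.990100))/(1+3/40) = 9827/10000 ≈ 0.982700
step 4 [4y] swap r/1=188/13031: DF=(1 − 188/13031·(0.992900+0.990100+0.982700))/(1+188/13031) = 2359/2500 ≈ 0.943600

1 1 9929/10000
2 2 9901/10000
3 3 9827/10000
4 4 2359/2500
s(2y) = (1/(9901/10000) − 1)/(2) = 99/19802 ≈ 0.4999%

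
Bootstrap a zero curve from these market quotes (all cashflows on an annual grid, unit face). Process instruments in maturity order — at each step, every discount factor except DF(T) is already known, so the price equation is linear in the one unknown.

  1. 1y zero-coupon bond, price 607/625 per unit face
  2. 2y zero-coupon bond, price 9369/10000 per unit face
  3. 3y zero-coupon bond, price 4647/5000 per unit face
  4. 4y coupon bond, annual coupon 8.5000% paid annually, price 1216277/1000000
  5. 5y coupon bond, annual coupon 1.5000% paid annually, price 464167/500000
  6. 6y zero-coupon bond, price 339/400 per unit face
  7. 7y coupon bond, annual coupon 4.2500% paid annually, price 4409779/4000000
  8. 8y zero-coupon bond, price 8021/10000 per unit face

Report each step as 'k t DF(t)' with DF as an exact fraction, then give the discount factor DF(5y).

1 1 607/625
2 2 9369/10000
3 3 4647/5000
4 4 8987/10000
5 5 4297/5000
6 6 339/400
7 7 2089/2500
8 8 8021/10000
DF(5y) = 4297/5000 ≈ 0.859400

step 1 [1y] zero: DF = P = 607/625 ≈ 0.971200
step 2 [2y] zero: DF = P = 9369/10000 ≈ 0.936900
step 3 [3y] zero: DF = P = 4647/5000 ≈ 0.929400
step 4 [4y] bond c/1=17/200: DF=(1216277/1000000 − 17/200·(0.971200+0.936900+0.929400))/(1+17/200) = 8987/10000 ≈ 0.898700
step 5 [5y] bond c/1=3/200: DF=(464167/500000 − 3/200·(0.971200+0.936900+0.929400+0.898700))/(1+3/200) = 4297/5000 ≈ 0.859400
step 6 [6y] zero: DF = P = 339/400 ≈ 0.847500
step 7 [7y] bond c/1=17/400: DF=(4409779/4000000 − 17/400·(0.971200+0.936900+0.929400+0.898700+0.859400+0.847500))/(1+17/400) = 2089/2500 ≈ 0.835600
step 8 [8y] zero: DF = P = 8021/10000 ≈ 0.802100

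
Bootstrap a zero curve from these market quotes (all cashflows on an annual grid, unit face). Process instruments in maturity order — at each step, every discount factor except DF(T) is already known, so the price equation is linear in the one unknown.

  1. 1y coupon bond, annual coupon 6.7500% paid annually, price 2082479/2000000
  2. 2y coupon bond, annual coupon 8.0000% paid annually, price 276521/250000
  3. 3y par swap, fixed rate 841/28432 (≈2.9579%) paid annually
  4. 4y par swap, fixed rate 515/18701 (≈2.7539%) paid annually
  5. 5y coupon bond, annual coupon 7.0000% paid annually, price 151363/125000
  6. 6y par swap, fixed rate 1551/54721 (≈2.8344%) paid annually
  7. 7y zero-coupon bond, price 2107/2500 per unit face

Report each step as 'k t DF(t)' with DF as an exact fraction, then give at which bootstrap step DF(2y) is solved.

1 1 4877/5000
2 2 9519/10000
3 3 9159/10000
4 4 897/1000
5 5 887/1000
6 6 8449/10000
7 7 2107/2500
DF(2y) is solved at step 2

step 1 [1y] bond c/1=27/400: DF=(2082479/2000000 − 27/400·(0))/(1+27/400) = 4877/5000 ≈ 0.975400
step 2 [2y] bond c/1=2/25: DF=(276521/250000 − 2/25·(0.975400))/(1+2/25) = 9519/10000 ≈ 0.951900
step 3 [3y] swap r/1=841/28432: DF=(1 − 841/28432·(0.975400+0.951900))/(1+841/28432) = 9159/10000 ≈ 0.915900
step 4 [4y] swap r/1=515/18701: DF=(1 − 515/18701·(0.975400+0.951900+0.915900))/(1+515/18701) = 897/1000 ≈ 0.897000
step 5 [5y] bond c/1=7/100: DF=(151363/125000 − 7/100·(0.975400+0.951900+0.915900+0.897000))/(1+7/100) = 887/1000 ≈ 0.887000
step 6 [6y] swap r/1=1551/54721: DF=(1 − 1551/54721·(0.975400+0.951900+0.915900+0.897000+0.887000))/(1+1551/54721) = 8449/10000 ≈ 0.844900
step 7 [7y] zero: DF = P = 2107/2500 ≈ 0.842800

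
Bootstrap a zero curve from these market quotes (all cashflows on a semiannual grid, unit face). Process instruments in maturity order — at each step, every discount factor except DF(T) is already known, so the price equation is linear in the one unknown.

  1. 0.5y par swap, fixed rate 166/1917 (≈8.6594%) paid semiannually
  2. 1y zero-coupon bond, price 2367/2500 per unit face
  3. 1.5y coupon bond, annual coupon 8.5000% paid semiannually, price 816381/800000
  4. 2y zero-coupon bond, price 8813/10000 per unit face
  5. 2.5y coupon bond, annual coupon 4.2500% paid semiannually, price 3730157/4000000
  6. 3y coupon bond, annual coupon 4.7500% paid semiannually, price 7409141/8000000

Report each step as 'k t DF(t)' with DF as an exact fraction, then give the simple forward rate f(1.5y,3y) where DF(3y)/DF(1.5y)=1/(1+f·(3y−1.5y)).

step 1 [0.5y] swap r/2=83/1917: DF=(1 − 83/1917·(0))/(1+83/1917) = 1917/2000 ≈ 0.958500
step 2 [1y] zero: DF = P = 2367/2500 ≈ 0.946800
step 3 [1.5y] bond c/2=17/400: DF=(816381/800000 − 17/400·(0.958500+0.946800))/(1+17/400) = 2253/2500 ≈ 0.901200
step 4 [2y] zero: DF = P = 8813/10000 ≈ 0.881300
step 5 [2.5y] bond c/2=17/800: DF=(3730157/4000000 − 17/800·(0.958500+0.946800+0.901200+0.881300))/(1+17/800) = 2091/2500 ≈ 0.836400
step 6 [3y] bond c/2=19/800: DF=(7409141/8000000 − 19/800·(0.958500+0.946800+0.901200+0.881300+0.836400))/(1+19/800) = 7997/10000 ≈ 0.799700

1 1/2 1917/2000
2 1 2367/2500
3 3/2 2253/2500
4 2 8813/10000
5 5/2 2091/2500
6 3 7997/10000
f(1.5y,3y) = ((2253/2500)/(7997/10000) − 1)/(3/2) = 2030/23991 ≈ 8.4615%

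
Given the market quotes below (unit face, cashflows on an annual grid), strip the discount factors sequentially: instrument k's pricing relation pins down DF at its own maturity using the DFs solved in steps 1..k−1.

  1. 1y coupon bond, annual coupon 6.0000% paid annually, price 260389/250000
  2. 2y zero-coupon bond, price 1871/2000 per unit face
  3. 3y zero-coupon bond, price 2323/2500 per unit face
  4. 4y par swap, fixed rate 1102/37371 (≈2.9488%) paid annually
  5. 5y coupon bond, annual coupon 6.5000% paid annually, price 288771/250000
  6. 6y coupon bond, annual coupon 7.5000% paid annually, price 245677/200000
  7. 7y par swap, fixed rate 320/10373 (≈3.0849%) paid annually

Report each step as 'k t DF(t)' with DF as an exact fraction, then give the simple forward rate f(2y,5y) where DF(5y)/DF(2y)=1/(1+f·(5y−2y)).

step 1 [1y] bond c/1=3/50: DF=(260389/250000 − 3/50·(0))/(1+3/50) = 4913/5000 ≈ 0.982600
step 2 [2y] zero: DF = P = 1871/2000 ≈ 0.935500
step 3 [3y] zero: DF = P = 2323/2500 ≈ 0.929200
step 4 [4y] swap r/1=1102/37371: DF=(1 − 1102/37371·(0.982600+0.935500+0.929200))/(1+1102/37371) = 4449/5000 ≈ 0.889800
step 5 [5y] bond c/1=13/200: DF=(288771/250000 − 13/200·(0.982600+0.935500+0.929200+0.889800))/(1+13/200) = 1713/2000 ≈ 0.856500
step 6 [6y] bond c/1=3/40: DF=(245677/200000 − 3/40·(0.982600+0.935500+0.929200+0.889800+0.856500))/(1+3/40) = 4111/5000 ≈ 0.822200
step 7 [7y] swap r/1=320/10373: DF=(1 − 320/10373·(0.982600+0.935500+0.929200+0.889800+0.856500+0.822200))/(1+320/10373) = 101/125 ≈ 0.808000

1 1 4913/5000
2 2 1871/2000
3 3 2323/2500
4 4 4449/5000
5 5 1713/2000
6 6 4111/5000
7 7 101/125
f(2y,5y) = ((1871/2000)/(1713/2000) − 1)/(3) = 158/5139 ≈ 3.0745%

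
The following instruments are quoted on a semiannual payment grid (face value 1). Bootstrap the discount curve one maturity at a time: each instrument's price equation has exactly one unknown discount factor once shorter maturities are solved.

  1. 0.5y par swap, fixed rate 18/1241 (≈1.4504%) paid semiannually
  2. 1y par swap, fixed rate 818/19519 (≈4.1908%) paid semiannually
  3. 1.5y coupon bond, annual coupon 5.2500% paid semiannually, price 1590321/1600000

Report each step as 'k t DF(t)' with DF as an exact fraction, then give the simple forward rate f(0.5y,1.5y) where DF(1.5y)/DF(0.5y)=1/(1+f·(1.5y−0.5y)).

1 1/2 1241/1250
2 1 9591/10000
3 3/2 4593/5000
f(0.5y,1.5y) = ((1241/1250)/(4593/5000) − 1)/(1) = 371/4593 ≈ 8.0775%

step 1 [0.5y] swap r/2=9/1241: DF=(1 − 9/1241·(0))/(1+9/1241) = 1241/1250 ≈ 0.992800
step 2 [1y] swap r/2=409/19519: DF=(1 − 409/19519·(0.992800))/(1+409/19519) = 9591/10000 ≈ 0.959100
step 3 [1.5y] bond c/2=21/800: DF=(1590321/1600000 − 21/800·(0.992800+0.959100))/(1+21/800) = 4593/5000 ≈ 0.918600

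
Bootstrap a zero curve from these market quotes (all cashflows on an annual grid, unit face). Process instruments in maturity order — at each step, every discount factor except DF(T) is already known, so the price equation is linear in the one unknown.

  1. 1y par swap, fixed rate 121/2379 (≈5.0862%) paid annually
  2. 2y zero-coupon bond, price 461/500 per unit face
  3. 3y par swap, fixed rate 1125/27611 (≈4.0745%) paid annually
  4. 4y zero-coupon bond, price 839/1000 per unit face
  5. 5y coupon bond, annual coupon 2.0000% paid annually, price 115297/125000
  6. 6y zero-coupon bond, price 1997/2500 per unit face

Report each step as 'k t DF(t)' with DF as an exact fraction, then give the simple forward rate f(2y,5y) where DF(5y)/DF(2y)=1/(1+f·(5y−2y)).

1 1 2379/2500
2 2 461/500
3 3 71/80
4 4 839/1000
5 5 8337/10000
6 6 1997/2500
f(2y,5y) = ((461/500)/(8337/10000) − 1)/(3) = 883/25011 ≈ 3.5304%

step 1 [1y] swap r/1=121/2379: DF=(1 − 121/2379·(0))/(1+121/2379) = 2379/2500 ≈ 0.951600
step 2 [2y] zero: DF = P = 461/500 ≈ 0.922000
step 3 [3y] swap r/1=1125/27611: DF=(1 − 1125/27611·(0.951600+0.922000))/(1+1125/27611) = 71/80 ≈ 0.887500
step 4 [4y] zero: DF = P = 839/1000 ≈ 0.839000
step 5 [5y] bond c/1=1/50: DF=(115297/125000 − 1/50·(0.951600+0.922000+0.887500+0.839000))/(1+1/50) = 8337/10000 ≈ 0.833700
step 6 [6y] zero: DF = P = 1997/2500 ≈ 0.798800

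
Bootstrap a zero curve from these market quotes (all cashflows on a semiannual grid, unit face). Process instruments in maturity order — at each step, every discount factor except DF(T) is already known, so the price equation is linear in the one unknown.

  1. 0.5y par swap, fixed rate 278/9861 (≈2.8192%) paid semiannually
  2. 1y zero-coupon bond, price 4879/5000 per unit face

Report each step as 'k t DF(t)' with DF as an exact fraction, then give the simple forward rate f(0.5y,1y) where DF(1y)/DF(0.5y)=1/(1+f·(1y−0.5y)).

1 1/2 9861/10000
2 1 4879/5000
f(0.5y,1y) = ((9861/10000)/(4879/5000) − 1)/(1/2) = 103/4879 ≈ 2.1111%

step 1 [0.5y] swap r/2=139/9861: DF=(1 − 139/9861·(0))/(1+139/9861) = 9861/10000 ≈ 0.986100
step 2 [1y] zero: DF = P = 4879/5000 ≈ 0.975800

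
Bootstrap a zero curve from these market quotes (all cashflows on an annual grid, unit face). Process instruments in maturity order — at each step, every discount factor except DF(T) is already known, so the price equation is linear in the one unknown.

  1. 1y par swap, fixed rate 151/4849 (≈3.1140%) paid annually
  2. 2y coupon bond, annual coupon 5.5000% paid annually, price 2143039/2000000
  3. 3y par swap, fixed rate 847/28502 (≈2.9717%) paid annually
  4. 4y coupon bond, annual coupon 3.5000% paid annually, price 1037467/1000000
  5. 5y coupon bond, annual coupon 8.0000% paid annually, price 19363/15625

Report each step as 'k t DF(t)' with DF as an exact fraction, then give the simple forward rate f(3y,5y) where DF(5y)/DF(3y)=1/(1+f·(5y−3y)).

1 1 4849/5000
2 2 9651/10000
3 3 9153/10000
4 4 453/500
5 5 2173/2500
f(3y,5y) = ((9153/10000)/(2173/2500) − 1)/(2) = 461/17384 ≈ 2.6519%

step 1 [1y] swap r/1=151/4849: DF=(1 − 151/4849·(0))/(1+151/4849) = 4849/5000 ≈ 0.969800
step 2 [2y] bond c/1=11/200: DF=(2143039/2000000 − 11/200·(0.969800))/(1+11/200) = 9651/10000 ≈ 0.965100
step 3 [3y] swap r/1=847/28502: DF=(1 − 847/28502·(0.969800+0.965100))/(1+847/28502) = 9153/10000 ≈ 0.915300
step 4 [4y] bond c/1=7/200: DF=(1037467/1000000 − 7/200·(0.969800+0.965100+0.915300))/(1+7/200) = 453/500 ≈ 0.906000
step 5 [5y] bond c/1=2/25: DF=(19363/15625 − 2/25·(0.969800+0.965100+0.915300+0.906000))/(1+2/25) = 2173/2500 ≈ 0.869200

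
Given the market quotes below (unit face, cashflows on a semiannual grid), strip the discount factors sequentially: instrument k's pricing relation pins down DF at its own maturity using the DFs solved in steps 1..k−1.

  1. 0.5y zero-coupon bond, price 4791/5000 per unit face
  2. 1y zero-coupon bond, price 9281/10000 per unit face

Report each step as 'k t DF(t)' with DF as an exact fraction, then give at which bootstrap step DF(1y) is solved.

step 1 [0.5y] zero: DF = P = 4791/5000 ≈ 0.958200
step 2 [1y] zero: DF = P = 9281/10000 ≈ 0.928100

1 1/2 4791/5000
2 1 9281/10000
DF(1y) is solved at step 2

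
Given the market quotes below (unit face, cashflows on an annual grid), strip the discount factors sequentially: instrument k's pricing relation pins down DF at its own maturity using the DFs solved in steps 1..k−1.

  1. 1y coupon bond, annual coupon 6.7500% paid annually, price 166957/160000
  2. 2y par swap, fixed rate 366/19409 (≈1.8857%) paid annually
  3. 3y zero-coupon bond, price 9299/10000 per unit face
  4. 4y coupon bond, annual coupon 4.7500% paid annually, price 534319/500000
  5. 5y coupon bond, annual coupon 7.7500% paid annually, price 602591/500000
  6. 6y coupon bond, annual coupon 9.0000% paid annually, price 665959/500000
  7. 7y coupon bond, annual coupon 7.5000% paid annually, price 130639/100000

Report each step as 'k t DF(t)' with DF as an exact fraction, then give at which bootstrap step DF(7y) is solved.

1 1 391/400
2 2 4817/5000
3 3 9299/10000
4 4 89/100
5 5 106/125
6 6 4207/5000
7 7 167/200
DF(7y) is solved at step 7

step 1 [1y] bond c/1=27/400: DF=(166957/160000 − 27/400·(0))/(1+27/400) = 391/400 ≈ 0.977500
step 2 [2y] swap r/1=366/19409: DF=(1 − 366/19409·(0.977500))/(1+366/19409) = 4817/5000 ≈ 0.963400
step 3 [3y] zero: DF = P = 9299/10000 ≈ 0.929900
step 4 [4y] bond c/1=19/400: DF=(534319/500000 − 19/400·(0.977500+0.963400+0.929900))/(1+19/400) = 89/100 ≈ 0.890000
step 5 [5y] bond c/1=31/400: DF=(602591/500000 − 31/400·(0.977500+0.963400+0.929900+0.890000))/(1+31/400) = 106/125 ≈ 0.848000
step 6 [6y] bond c/1=9/100: DF=(665959/500000 − 9/100·(0.977500+0.963400+0.929900+0.890000+0.848000))/(1+9/100) = 4207/5000 ≈ 0.841400
step 7 [7y] bond c/1=3/40: DF=(130639/100000 − 3/40·(0.977500+0.963400+0.929900+0.890000+0.848000+0.841400))/(1+3/40) = 167/200 ≈ 0.835000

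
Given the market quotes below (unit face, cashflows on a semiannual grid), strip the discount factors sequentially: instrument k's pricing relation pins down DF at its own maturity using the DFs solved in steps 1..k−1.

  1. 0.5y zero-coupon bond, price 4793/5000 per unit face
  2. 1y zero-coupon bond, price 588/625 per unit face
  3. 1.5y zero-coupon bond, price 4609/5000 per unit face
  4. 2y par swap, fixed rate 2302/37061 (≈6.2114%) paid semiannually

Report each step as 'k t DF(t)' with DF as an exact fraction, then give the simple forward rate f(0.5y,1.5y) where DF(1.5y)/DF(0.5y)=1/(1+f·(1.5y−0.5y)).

step 1 [0.5y] zero: DF = P = 4793/5000 ≈ 0.958600
step 2 [1y] zero: DF = P = 588/625 ≈ 0.940800
step 3 [1.5y] zero: DF = P = 4609/5000 ≈ 0.921800
step 4 [2y] swap r/2=1151/37061: DF=(1 − 1151/37061·(0.958600+0.940800+0.921800))/(1+1151/37061) = 8849/10000 ≈ 0.884900

1 1/2 4793/5000
2 1 588/625
3 3/2 4609/5000
4 2 8849/10000
f(0.5y,1.5y) = ((4793/5000)/(4609/5000) − 1)/(1) = 184/4609 ≈ 3.9922%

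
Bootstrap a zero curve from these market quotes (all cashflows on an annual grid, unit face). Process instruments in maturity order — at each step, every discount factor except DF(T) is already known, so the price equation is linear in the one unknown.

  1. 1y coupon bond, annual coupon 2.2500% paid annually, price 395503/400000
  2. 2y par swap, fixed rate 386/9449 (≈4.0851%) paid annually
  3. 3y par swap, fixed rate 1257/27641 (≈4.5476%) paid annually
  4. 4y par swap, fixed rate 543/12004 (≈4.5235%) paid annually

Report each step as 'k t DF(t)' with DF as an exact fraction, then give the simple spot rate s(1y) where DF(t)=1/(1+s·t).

step 1 [1y] bond c/1=9/400: DF=(395503/400000 − 9/400·(0))/(1+9/400) = 967/1000 ≈ 0.967000
step 2 [2y] swap r/1=386/9449: DF=(1 − 386/9449·(0.967000))/(1+386/9449) = 2307/2500 ≈ 0.922800
step 3 [3y] swap r/1=1257/27641: DF=(1 − 1257/27641·(0.967000+0.922800))/(1+1257/27641) = 8743/10000 ≈ 0.874300
step 4 [4y] swap r/1=543/12004: DF=(1 − 543/12004·(0.967000+0.922800+0.874300))/(1+543/12004) = 8371/10000 ≈ 0.837100

1 1 967/1000
2 2 2307/2500
3 3 8743/10000
4 4 8371/10000
s(1y) = (1/(967/1000) − 1)/(1) = 33/967 ≈ 3.4126%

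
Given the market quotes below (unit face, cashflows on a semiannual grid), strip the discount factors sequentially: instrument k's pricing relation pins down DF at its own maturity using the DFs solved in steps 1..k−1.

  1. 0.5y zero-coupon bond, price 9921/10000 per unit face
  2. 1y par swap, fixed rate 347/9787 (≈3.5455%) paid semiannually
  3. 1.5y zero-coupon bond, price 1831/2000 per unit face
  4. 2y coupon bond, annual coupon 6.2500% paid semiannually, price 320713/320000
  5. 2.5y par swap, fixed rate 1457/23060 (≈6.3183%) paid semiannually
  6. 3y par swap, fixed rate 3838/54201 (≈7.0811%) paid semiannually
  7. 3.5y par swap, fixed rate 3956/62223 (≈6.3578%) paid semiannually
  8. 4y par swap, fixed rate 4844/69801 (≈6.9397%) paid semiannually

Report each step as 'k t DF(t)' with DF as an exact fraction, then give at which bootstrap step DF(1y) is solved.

step 1 [0.5y] zero: DF = P = 9921/10000 ≈ 0.992100
step 2 [1y] swap r/2=347/19574: DF=(1 − 347/19574·(0.992100))/(1+347/19574) = 9653/10000 ≈ 0.965300
step 3 [1.5y] zero: DF = P = 1831/2000 ≈ 0.915500
step 4 [2y] bond c/2=1/32: DF=(320713/320000 − 1/32·(0.992100+0.965300+0.915500))/(1+1/32) = 553/625 ≈ 0.884800
step 5 [2.5y] swap r/2=1457/46120: DF=(1 − 1457/46120·(0.992100+0.965300+0.915500+0.884800))/(1+1457/46120) = 8543/10000 ≈ 0.854300
step 6 [3y] swap r/2=1919/54201: DF=(1 − 1919/54201·(0.992100+0.965300+0.915500+0.884800+0.854300))/(1+1919/54201) = 8081/10000 ≈ 0.808100
step 7 [3.5y] swap r/2=1978/62223: DF=(1 − 1978/62223·(0.992100+0.965300+0.915500+0.884800+0.854300+0.808100))/(1+1978/62223) = 4011/5000 ≈ 0.802200
step 8 [4y] swap r/2=2422/69801: DF=(1 − 2422/69801·(0.992100+0.965300+0.915500+0.884800+0.854300+0.808100+0.802200))/(1+2422/69801) = 3789/5000 ≈ 0.757800

1 1/2 9921/10000
2 1 9653/10000
3 3/2 1831/2000
4 2 553/625
5 5/2 8543/10000
6 3 8081/10000
7 7/2 4011/5000
8 4 3789/5000
DF(1y) is solved at step 2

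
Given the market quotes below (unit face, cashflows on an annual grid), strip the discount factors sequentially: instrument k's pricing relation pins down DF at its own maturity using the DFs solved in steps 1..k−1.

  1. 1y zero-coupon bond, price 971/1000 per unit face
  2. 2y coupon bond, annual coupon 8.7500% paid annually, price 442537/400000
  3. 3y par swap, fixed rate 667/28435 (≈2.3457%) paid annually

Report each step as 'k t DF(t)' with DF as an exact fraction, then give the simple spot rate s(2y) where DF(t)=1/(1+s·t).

1 1 971/1000
2 2 587/625
3 3 9333/10000
s(2y) = (1/(587/625) − 1)/(2) = 19/587 ≈ 3.2368%

step 1 [1y] zero: DF = P = 971/1000 ≈ 0.971000
step 2 [2y] bond c/1=7/80: DF=(442537/400000 − 7/80·(0.971000))/(1+7/80) = 587/625 ≈ 0.939200
step 3 [3y] swap r/1=667/28435: DF=(1 − 667/28435·(0.971000+0.939200))/(1+667/28435) = 9333/10000 ≈ 0.933300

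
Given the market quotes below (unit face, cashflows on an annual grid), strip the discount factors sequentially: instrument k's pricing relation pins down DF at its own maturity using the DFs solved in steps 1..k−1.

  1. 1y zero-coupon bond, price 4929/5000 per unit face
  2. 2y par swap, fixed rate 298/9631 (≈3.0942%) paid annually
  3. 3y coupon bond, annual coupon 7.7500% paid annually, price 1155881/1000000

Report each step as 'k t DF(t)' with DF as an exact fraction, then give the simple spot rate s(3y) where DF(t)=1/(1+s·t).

1 1 4929/5000
2 2 2351/2500
3 3 4671/5000
s(3y) = (1/(4671/5000) − 1)/(3) = 329/14013 ≈ 2.3478%

step 1 [1y] zero: DF = P = 4929/5000 ≈ 0.985800
step 2 [2y] swap r/1=298/9631: DF=(1 − 298/9631·(0.985800))/(1+298/9631) = 2351/2500 ≈ 0.940400
step 3 [3y] bond c/1=31/400: DF=(1155881/1000000 − 31/400·(0.985800+0.940400))/(1+31/400) = 4671/5000 ≈ 0.934200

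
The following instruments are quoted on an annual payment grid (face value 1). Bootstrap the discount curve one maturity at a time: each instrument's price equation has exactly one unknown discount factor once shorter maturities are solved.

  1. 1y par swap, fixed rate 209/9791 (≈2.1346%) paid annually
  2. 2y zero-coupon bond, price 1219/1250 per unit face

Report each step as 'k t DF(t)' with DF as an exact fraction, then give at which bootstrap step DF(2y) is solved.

step 1 [1y] swap r/1=209/9791: DF=(1 − 209/9791·(0))/(1+209/9791) = 9791/10000 ≈ 0.979100
step 2 [2y] zero: DF = P = 1219/1250 ≈ 0.975200

1 1 9791/10000
2 2 1219/1250
DF(2y) is solved at step 2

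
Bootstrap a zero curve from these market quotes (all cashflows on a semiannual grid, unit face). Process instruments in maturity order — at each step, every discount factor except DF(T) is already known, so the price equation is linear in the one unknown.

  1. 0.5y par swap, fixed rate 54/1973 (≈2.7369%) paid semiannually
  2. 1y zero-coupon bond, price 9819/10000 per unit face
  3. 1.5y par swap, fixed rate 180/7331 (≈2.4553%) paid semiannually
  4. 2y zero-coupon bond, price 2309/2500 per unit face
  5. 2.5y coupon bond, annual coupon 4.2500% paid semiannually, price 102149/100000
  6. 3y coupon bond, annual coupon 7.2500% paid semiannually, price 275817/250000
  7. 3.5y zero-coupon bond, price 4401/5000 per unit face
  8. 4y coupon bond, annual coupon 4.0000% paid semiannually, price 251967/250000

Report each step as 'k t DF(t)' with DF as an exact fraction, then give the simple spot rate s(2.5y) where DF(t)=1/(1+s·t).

step 1 [0.5y] swap r/2=27/1973: DF=(1 − 27/1973·(0))/(1+27/1973) = 1973/2000 ≈ 0.986500
step 2 [1y] zero: DF = P = 9819/10000 ≈ 0.981900
step 3 [1.5y] swap r/2=90/7331: DF=(1 − 90/7331·(0.986500+0.981900))/(1+90/7331) = 241/250 ≈ 0.964000
step 4 [2y] zero: DF = P = 2309/2500 ≈ 0.923600
step 5 [2.5y] bond c/2=17/800: DF=(102149/100000 − 17/800·(0.986500+0.981900+0.964000+0.923600))/(1+17/800) = 23/25 ≈ 0.920000
step 6 [3y] bond c/2=29/800: DF=(275817/250000 − 29/800·(0.986500+0.981900+0.964000+0.923600+0.920000))/(1+29/800) = 561/625 ≈ 0.897600
step 7 [3.5y] zero: DF = P = 4401/5000 ≈ 0.880200
step 8 [4y] bond c/2=1/50: DF=(251967/250000 − 1/50·(0.986500+0.981900+0.964000+0.923600+0.920000+0.897600+0.880200))/(1+1/50) = 2149/2500 ≈ 0.859600

1 1/2 1973/2000
2 1 9819/10000
3 3/2 241/250
4 2 2309/2500
5 5/2 23/25
6 3 561/625
7 7/2 4401/5000
8 4 2149/2500
s(2.5y) = (1/(23/25) − 1)/(5/2) = 4/115 ≈ 3.4783%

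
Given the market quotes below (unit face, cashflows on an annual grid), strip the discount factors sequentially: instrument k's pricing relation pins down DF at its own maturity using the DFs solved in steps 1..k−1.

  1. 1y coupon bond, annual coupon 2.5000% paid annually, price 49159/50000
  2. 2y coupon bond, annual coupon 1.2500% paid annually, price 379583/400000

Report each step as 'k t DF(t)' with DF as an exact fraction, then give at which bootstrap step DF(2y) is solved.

step 1 [1y] bond c/1=1/40: DF=(49159/50000 − 1/40·(0))/(1+1/40) = 1199/1250 ≈ 0.959200
step 2 [2y] bond c/1=1/80: DF=(379583/400000 − 1/80·(0.959200))/(1+1/80) = 4627/5000 ≈ 0.925400

1 1 1199/1250
2 2 4627/5000
DF(2y) is solved at step 2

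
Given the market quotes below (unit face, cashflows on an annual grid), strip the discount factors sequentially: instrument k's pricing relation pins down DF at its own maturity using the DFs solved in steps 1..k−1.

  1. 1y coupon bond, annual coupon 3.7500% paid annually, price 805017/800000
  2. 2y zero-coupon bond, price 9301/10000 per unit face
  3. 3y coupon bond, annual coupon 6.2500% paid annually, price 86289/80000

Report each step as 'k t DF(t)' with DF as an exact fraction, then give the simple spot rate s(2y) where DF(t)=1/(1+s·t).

step 1 [1y] bond c/1=3/80: DF=(805017/800000 − 3/80·(0))/(1+3/80) = 9699/10000 ≈ 0.969900
step 2 [2y] zero: DF = P = 9301/10000 ≈ 0.930100
step 3 [3y] bond c/1=1/16: DF=(86289/80000 − 1/16·(0.969900+0.930100))/(1+1/16) = 4517/5000 ≈ 0.903400

1 1 9699/10000
2 2 9301/10000
3 3 4517/5000
s(2y) = (1/(9301/10000) − 1)/(2) = 699/18602 ≈ 3.7577%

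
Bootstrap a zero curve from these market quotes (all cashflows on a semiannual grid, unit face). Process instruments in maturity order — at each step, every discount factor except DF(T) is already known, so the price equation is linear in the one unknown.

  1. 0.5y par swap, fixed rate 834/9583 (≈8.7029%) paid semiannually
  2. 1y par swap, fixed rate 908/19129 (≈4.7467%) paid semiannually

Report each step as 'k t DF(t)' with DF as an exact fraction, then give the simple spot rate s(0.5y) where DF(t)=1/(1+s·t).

1 1/2 9583/10000
2 1 4773/5000
s(0.5y) = (1/(9583/10000) − 1)/(1/2) = 834/9583 ≈ 8.7029%

step 1 [0.5y] swap r/2=417/9583: DF=(1 − 417/9583·(0))/(1+417/9583) = 9583/10000 ≈ 0.958300
step 2 [1y] swap r/2=454/19129: DF=(1 − 454/19129·(0.958300))/(1+454/19129) = 4773/5000 ≈ 0.954600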